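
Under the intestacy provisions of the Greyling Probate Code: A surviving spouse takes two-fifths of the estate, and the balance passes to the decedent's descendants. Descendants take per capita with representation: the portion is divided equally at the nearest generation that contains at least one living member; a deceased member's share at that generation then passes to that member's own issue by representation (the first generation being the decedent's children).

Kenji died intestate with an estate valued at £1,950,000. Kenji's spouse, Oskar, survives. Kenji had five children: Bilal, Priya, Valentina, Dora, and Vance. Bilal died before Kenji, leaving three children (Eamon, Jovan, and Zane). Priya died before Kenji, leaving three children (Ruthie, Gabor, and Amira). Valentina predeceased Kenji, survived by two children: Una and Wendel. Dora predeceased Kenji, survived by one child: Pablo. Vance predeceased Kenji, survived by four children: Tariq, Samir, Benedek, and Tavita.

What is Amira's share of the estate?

Amira receives £90,000.

Oskar takes two-fifths of £1,950,000 = £780,000. The remaining £1,170,000 passes to the descendants.
No child survives, so the initial division is made at the grandchildren's generation.
The descendants' portion (£1,170,000) is divided into 13 shares of £90,000: Eamon, Jovan, Zane, Ruthie, Gabor, Amira, Una, Wendel, Pablo, Tariq, Samir, Benedek, and Tavita each take £90,000.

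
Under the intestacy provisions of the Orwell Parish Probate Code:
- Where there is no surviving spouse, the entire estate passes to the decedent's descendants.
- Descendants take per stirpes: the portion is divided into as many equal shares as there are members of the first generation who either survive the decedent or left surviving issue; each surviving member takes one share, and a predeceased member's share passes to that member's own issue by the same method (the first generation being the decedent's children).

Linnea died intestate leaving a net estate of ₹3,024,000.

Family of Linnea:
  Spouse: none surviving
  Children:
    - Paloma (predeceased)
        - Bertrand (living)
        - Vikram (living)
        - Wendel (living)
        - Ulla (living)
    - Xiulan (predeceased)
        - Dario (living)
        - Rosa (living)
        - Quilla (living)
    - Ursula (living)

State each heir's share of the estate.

Bertrand: ₹252,000; Vikram: ₹252,000; Wendel: ₹252,000; Ulla: ₹252,000; Dario: ₹336,000; Rosa: ₹336,000; Quilla: ₹336,000; Ursula: ₹1,008,000

The entire ₹3,024,000 passes to the descendants.
That amount (₹3,024,000) is divided into 3 shares of ₹1,008,000: Ursula takes ₹1,008,000; Paloma's ₹1,008,000 share passes to Paloma's issue; Xiulan's ₹1,008,000 share passes to Xiulan's issue.
Paloma's share (₹1,008,000) is divided into 4 shares of ₹252,000: Bertrand, Vikram, Wendel, and Ulla each take ₹252,000.
Xiulan's share (₹1,008,000) is divided into 3 shares of ₹336,000: Dario, Rosa, and Quilla each take ₹336,000.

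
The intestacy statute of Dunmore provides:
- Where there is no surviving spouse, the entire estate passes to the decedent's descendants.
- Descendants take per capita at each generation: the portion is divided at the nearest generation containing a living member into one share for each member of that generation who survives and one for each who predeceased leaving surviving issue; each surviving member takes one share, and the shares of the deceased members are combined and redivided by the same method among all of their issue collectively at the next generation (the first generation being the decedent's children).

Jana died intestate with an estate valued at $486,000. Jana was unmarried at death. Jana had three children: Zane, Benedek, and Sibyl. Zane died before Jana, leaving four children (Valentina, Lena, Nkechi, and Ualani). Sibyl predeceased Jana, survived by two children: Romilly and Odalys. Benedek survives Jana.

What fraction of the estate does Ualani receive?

The entire $486,000 passes to the descendants.
That amount ($486,000) is divided at the children's generation into 3 shares of $162,000. Benedek takes $162,000. The 2 shares of the deceased (Zane and Sibyl) are combined into a pool of $324,000.
That pool ($324,000) is divided at the grandchildren's generation equally among Valentina, Lena, Nkechi, Ualani, Romilly, and Odalys: $54,000 each.

Ualani receives 1/9 of the estate.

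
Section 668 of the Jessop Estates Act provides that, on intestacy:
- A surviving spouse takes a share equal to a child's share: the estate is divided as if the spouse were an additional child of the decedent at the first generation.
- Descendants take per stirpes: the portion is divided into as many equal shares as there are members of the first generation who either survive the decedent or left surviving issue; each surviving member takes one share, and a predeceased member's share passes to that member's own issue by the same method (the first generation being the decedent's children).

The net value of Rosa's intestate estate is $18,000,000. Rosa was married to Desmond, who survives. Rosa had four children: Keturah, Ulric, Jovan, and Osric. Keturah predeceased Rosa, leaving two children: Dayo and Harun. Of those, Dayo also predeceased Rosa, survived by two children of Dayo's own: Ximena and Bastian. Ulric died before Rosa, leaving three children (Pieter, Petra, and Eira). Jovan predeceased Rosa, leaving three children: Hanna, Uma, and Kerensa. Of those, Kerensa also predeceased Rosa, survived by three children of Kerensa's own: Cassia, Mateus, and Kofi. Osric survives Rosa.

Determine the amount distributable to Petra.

Petra receives $1,200,000.

The spouse counts as an additional share at the children's level, so there are 5 primary shares of $3,600,000. Desmond takes one such share ($3,600,000).
The children's combined portion ($14,400,000) is divided into 4 shares of $3,600,000: Osric takes $3,600,000; Keturah's $3,600,000 share passes to Keturah's issue; Ulric's $3,600,000 share passes to Ulric's issue; Jovan's $3,600,000 share passes to Jovan's issue.
Keturah's share ($3,600,000) is divided into 2 shares of $1,800,000: Harun takes $1,800,000; Dayo's $1,800,000 share passes to Dayo's issue.
Dayo's share ($1,800,000) is divided into 2 shares of $900,000: Ximena and Bastian each take $900,000.
Ulric's share ($3,600,000) is divided into 3 shares of $1,200,000: Pieter, Petra, and Eira each take $1,200,000.
Jovan's share ($3,600,000) is divided into 3 shares of $1,200,000: Hanna and Uma each take $1,200,000; Kerensa's $1,200,000 share passes to Kerensa's issue.
Kerensa's share ($1,200,000) is divided into 3 shares of $400,000: Cassia, Mateus, and Kofi each take $400,000.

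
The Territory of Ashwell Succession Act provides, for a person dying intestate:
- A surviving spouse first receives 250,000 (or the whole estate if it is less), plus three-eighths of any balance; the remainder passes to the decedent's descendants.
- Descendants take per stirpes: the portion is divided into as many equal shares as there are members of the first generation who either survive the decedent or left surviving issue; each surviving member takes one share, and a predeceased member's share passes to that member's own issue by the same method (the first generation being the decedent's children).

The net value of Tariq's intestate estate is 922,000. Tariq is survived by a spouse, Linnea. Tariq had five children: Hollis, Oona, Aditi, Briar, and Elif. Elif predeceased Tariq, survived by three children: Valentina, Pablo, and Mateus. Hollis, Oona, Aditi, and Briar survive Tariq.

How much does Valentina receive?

Linnea first takes 250,000, leaving a balance of 672,000. Linnea then takes three-eighths of the balance (252,000), for a total of 502,000. The remaining 420,000 passes to the descendants.
The descendants' portion (420,000) is divided into 5 shares of 84,000: Hollis, Oona, Aditi, and Briar each take 84,000; Elif's 84,000 share passes to Elif's issue.
Elif's share (84,000) is divided into 3 shares of 28,000: Valentina, Pablo, and Mateus each take 28,000.

Valentina receives 28,000.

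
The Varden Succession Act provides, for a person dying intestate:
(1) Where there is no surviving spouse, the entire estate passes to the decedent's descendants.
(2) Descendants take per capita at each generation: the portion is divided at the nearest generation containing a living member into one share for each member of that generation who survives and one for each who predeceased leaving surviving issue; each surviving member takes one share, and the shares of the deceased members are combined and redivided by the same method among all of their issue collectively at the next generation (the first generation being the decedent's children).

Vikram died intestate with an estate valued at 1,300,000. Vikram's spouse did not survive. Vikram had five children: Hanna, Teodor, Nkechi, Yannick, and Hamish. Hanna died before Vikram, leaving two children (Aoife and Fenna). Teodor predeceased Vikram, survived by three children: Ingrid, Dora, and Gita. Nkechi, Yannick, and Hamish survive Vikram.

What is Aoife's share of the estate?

Aoife receives 104,000.

The entire 1,300,000 passes to the descendants.
That amount (1,300,000) is divided at the children's generation into 5 shares of 260,000. Nkechi, Yannick, and Hamish each take 260,000. The 2 shares of the deceased (Hanna and Teodor) are combined into a pool of 520,000.
That pool (520,000) is divided at the grandchildren's generation equally among Aoife, Fenna, Ingrid, Dora, and Gita: 104,000 each.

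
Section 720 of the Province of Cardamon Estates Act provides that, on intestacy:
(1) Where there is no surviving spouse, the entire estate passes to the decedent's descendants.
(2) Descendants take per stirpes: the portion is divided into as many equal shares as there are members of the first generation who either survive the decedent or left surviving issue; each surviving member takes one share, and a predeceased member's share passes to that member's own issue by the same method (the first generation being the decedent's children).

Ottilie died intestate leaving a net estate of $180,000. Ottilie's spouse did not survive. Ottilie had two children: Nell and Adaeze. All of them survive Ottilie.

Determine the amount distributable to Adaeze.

Adaeze receives $90,000.

The entire $180,000 passes to the descendants.
That amount ($180,000) is divided into 2 shares of $90,000: Nell and Adaeze each take $90,000.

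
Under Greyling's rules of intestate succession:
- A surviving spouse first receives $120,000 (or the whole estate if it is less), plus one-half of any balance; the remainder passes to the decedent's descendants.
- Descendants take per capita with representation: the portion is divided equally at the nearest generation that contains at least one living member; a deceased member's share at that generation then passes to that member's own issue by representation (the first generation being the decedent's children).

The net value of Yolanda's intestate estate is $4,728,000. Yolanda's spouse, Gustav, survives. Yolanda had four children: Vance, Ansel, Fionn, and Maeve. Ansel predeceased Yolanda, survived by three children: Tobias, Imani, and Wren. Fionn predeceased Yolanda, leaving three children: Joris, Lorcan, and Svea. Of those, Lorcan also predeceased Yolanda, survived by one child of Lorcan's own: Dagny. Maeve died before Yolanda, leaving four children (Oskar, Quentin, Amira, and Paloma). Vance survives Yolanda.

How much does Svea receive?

Svea receives $192,000.

Gustav first takes $120,000, leaving a balance of $4,608,000. Gustav then takes one-half of the balance ($2,304,000), for a total of $2,424,000. The remaining $2,304,000 passes to the descendants.
The descendants' portion ($2,304,000) is divided into 4 shares of $576,000: Vance takes $576,000; Ansel's $576,000 share passes to Ansel's issue; Fionn's $576,000 share passes to Fionn's issue; Maeve's $576,000 share passes to Maeve's issue.
Ansel's share ($576,000) is divided into 3 shares of $192,000: Tobias, Imani, and Wren each take $192,000.
Fionn's share ($576,000) is divided into 3 shares of $192,000: Joris and Svea each take $192,000; Lorcan's $192,000 share passes to Lorcan's issue.
Lorcan's share ($192,000) passes entirely to Dagny.
Maeve's share ($576,000) is divided into 4 shares of $144,000: Oskar, Quentin, Amira, and Paloma each take $144,000.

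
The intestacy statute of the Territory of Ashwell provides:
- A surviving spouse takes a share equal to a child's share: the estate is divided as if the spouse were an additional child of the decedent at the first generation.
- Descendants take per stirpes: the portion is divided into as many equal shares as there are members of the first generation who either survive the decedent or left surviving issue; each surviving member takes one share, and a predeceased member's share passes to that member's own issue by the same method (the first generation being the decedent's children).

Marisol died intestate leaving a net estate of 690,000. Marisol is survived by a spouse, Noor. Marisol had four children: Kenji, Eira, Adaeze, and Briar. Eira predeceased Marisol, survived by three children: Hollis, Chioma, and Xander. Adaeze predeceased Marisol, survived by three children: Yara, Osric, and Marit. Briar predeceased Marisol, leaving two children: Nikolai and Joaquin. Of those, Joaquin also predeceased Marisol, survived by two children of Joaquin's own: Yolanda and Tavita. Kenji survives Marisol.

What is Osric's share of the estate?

The spouse counts as an additional share at the children's level, so there are 5 primary shares of 138,000. Noor takes one such share (138,000).
The children's combined portion (552,000) is divided into 4 shares of 138,000: Kenji takes 138,000; Eira's 138,000 share passes to Eira's issue; Adaeze's 138,000 share passes to Adaeze's issue; Briar's 138,000 share passes to Briar's issue.
Eira's share (138,000) is divided into 3 shares of 46,000: Hollis, Chioma, and Xander each take 46,000.
Adaeze's share (138,000) is divided into 3 shares of 46,000: Yara, Osric, and Marit each take 46,000.
Briar's share (138,000) is divided into 2 shares of 69,000: Nikolai takes 69,000; Joaquin's 69,000 share passes to Joaquin's issue.
Joaquin's share (69,000) is divided into 2 shares of 34,500: Yolanda and Tavita each take 34,500.

Osric receives 46,000.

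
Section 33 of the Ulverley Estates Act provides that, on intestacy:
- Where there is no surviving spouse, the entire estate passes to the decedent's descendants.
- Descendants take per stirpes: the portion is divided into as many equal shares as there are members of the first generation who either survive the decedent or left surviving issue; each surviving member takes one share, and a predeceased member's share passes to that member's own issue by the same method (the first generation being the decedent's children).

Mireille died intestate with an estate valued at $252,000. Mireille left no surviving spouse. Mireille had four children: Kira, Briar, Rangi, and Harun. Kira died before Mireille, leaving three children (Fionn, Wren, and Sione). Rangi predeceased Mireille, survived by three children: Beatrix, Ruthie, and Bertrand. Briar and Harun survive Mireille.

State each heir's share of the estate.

Fionn: $21,000; Wren: $21,000; Sione: $21,000; Briar: $63,000; Beatrix: $21,000; Ruthie: $21,000; Bertrand: $21,000; Harun: $63,000

The entire $252,000 passes to the descendants.
That amount ($252,000) is divided into 4 shares of $63,000: Briar and Harun each take $63,000; Kira's $63,000 share passes to Kira's issue; Rangi's $63,000 share passes to Rangi's issue.
Kira's share ($63,000) is divided into 3 shares of $21,000: Fionn, Wren, and Sione each take $21,000.
Rangi's share ($63,000) is divided into 3 shares of $21,000: Beatrix, Ruthie, and Bertrand each take $21,000.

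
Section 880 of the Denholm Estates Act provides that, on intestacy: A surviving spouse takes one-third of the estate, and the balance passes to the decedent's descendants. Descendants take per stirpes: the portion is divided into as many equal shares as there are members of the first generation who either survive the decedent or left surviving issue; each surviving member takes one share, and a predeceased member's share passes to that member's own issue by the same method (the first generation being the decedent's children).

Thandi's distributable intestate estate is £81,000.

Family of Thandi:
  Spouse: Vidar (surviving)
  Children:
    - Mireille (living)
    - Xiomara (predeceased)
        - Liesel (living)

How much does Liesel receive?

Liesel receives £27,000.

Vidar takes one-third of £81,000 = £27,000. The remaining £54,000 passes to the descendants.
The descendants' portion (£54,000) is divided into 2 shares of £27,000: Mireille takes £27,000; Xiomara's £27,000 share passes to Xiomara's issue.
Xiomara's share (£27,000) passes entirely to Liesel.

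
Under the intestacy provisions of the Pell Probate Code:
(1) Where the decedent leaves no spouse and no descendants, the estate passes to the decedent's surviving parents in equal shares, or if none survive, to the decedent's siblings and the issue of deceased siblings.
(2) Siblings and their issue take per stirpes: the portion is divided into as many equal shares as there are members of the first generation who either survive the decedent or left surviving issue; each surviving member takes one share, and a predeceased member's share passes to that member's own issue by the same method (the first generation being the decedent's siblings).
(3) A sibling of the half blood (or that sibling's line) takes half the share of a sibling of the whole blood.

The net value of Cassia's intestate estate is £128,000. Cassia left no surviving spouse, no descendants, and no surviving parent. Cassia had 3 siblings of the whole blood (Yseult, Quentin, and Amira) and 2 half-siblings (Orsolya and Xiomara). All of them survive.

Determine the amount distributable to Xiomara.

The entire £128,000 passes to the siblings and their issue.
Counting each half-blood sibling's line as half a unit, there are 4 units in £128,000, so one unit is £32,000. Whole-blood lines (Yseult, Quentin, and Amira) take £32,000 each; half-blood lines (Orsolya and Xiomara) take £16,000 each.

Xiomara receives £16,000.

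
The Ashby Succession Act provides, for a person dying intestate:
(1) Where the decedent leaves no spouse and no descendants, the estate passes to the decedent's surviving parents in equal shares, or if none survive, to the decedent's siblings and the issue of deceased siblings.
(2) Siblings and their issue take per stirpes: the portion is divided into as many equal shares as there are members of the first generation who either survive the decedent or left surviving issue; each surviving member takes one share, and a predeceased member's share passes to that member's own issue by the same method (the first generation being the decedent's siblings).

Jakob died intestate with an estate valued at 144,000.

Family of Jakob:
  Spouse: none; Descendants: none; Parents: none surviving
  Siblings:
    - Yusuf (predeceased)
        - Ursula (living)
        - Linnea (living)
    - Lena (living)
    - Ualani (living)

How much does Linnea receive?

The entire 144,000 passes to the siblings and their issue.
That amount (144,000) is divided into 3 shares of 48,000: Lena and Ualani each take 48,000; Yusuf's 48,000 share passes to Yusuf's issue.
Yusuf's share (48,000) is divided into 2 shares of 24,000: Ursula and Linnea each take 24,000.

Linnea receives 24,000.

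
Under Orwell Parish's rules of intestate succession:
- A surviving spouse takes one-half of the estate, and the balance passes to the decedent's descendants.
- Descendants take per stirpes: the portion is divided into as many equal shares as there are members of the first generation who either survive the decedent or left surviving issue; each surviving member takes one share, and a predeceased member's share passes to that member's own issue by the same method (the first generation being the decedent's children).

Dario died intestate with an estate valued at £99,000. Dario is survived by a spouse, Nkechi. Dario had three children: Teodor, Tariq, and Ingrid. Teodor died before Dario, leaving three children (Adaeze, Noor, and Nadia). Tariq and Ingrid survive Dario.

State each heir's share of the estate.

Nkechi: £49,500; Adaeze: £5,500; Noor: £5,500; Nadia: £5,500; Tariq: £16,500; Ingrid: £16,500

Nkechi takes one-half of £99,000 = £49,500. The remaining £49,500 passes to the descendants.
The descendants' portion (£49,500) is divided into 3 shares of £16,500: Tariq and Ingrid each take £16,500; Teodor's £16,500 share passes to Teodor's issue.
Teodor's share (£16,500) is divided into 3 shares of £5,500: Adaeze, Noor, and Nadia each take £5,500.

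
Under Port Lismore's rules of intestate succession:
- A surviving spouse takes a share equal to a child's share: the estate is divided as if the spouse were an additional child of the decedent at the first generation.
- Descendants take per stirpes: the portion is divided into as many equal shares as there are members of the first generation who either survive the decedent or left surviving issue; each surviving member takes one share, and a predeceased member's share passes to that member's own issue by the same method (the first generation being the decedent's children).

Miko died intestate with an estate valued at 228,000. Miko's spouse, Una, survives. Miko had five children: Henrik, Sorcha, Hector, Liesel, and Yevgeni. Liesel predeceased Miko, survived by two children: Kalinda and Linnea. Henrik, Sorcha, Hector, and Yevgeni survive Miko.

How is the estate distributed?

The spouse counts as an additional share at the children's level, so there are 6 primary shares of 38,000. Una takes one such share (38,000).
The children's combined portion (190,000) is divided into 5 shares of 38,000: Henrik, Sorcha, Hector, and Yevgeni each take 38,000; Liesel's 38,000 share passes to Liesel's issue.
Liesel's share (38,000) is divided into 2 shares of 19,000: Kalinda and Linnea each take 19,000.

Una: 38,000; Henrik: 38,000; Sorcha: 38,000; Hector: 38,000; Kalinda: 19,000; Linnea: 19,000; Yevgeni: 38,000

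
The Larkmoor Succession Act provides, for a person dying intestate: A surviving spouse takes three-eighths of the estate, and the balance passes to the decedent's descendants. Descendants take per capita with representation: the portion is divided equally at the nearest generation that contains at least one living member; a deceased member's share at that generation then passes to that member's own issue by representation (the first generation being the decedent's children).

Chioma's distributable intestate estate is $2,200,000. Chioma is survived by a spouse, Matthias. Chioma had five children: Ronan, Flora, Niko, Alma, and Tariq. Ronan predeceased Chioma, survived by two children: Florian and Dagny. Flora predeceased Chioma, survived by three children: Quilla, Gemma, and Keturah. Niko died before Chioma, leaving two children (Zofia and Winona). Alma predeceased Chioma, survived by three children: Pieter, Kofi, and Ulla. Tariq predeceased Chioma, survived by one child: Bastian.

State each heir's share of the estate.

Matthias takes three-eighths of $2,200,000 = $825,000. The remaining $1,375,000 passes to the descendants.
No child survives, so the initial division is made at the grandchildren's generation.
The descendants' portion ($1,375,000) is divided into 11 shares of $125,000: Florian, Dagny, Quilla, Gemma, Keturah, Zofia, Winona, Pieter, Kofi, Ulla, and Bastian each take $125,000.

Matthias: $825,000; Florian: $125,000; Dagny: $125,000; Quilla: $125,000; Gemma: $125,000; Keturah: $125,000; Zofia: $125,000; Winona: $125,000; Pieter: $125,000; Kofi: $125,000; Ulla: $125,000; Bastian: $125,000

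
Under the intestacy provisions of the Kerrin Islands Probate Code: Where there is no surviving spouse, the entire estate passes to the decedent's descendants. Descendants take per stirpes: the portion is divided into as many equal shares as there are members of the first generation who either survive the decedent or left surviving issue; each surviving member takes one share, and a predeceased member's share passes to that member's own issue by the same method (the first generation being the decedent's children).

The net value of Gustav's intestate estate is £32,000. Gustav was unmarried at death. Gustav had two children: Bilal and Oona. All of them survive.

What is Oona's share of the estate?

Oona receives £16,000.

The entire £32,000 passes to the descendants.
That amount (£32,000) is divided into 2 shares of £16,000: Bilal and Oona each take £16,000.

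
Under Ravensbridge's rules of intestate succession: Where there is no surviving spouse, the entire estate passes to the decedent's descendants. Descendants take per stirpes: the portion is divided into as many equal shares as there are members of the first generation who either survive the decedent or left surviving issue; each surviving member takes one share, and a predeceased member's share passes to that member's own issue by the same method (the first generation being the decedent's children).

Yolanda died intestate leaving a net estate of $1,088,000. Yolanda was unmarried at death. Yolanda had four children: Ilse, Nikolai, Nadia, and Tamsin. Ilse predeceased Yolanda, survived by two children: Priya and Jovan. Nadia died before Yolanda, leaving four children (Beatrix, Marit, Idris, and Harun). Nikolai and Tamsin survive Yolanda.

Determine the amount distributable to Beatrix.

The entire $1,088,000 passes to the descendants.
That amount ($1,088,000) is divided into 4 shares of $272,000: Nikolai and Tamsin each take $272,000; Ilse's $272,000 share passes to Ilse's issue; Nadia's $272,000 share passes to Nadia's issue.
Ilse's share ($272,000) is divided into 2 shares of $136,000: Priya and Jovan each take $136,000.
Nadia's share ($272,000) is divided into 4 shares of $68,000: Beatrix, Marit, Idris, and Harun each take $68,000.

Beatrix receives $68,000.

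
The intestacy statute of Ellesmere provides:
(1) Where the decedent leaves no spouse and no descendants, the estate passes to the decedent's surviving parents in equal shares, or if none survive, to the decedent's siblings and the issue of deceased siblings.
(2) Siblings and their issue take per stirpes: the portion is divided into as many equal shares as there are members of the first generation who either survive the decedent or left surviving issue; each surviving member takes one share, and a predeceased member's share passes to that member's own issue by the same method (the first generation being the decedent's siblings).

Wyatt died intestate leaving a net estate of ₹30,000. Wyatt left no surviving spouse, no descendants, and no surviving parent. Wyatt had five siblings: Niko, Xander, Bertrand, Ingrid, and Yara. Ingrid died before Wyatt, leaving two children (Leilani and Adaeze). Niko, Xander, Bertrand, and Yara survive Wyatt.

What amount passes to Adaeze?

Adaeze receives ₹3,000.

The entire ₹30,000 passes to the siblings and their issue.
That amount (₹30,000) is divided into 5 shares of ₹6,000: Niko, Xander, Bertrand, and Yara each take ₹6,000; Ingrid's ₹6,000 share passes to Ingrid's issue.
Ingrid's share (₹6,000) is divided into 2 shares of ₹3,000: Leilani and Adaeze each take ₹3,000.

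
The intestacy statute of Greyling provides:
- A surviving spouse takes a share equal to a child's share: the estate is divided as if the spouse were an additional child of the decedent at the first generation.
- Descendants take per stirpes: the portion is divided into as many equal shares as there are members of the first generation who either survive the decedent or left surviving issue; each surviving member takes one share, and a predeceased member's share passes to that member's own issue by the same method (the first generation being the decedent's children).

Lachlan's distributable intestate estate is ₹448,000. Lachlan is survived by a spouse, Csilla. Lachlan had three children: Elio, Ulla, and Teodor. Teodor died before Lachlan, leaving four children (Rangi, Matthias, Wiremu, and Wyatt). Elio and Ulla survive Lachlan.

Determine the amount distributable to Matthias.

Matthias receives ₹28,000.

The spouse counts as an additional share at the children's level, so there are 4 primary shares of ₹112,000. Csilla takes one such share (₹112,000).
The children's combined portion (₹336,000) is divided into 3 shares of ₹112,000: Elio and Ulla each take ₹112,000; Teodor's ₹112,000 share passes to Teodor's issue.
Teodor's share (₹112,000) is divided into 4 shares of ₹28,000: Rangi, Matthias, Wiremu, and Wyatt each take ₹28,000.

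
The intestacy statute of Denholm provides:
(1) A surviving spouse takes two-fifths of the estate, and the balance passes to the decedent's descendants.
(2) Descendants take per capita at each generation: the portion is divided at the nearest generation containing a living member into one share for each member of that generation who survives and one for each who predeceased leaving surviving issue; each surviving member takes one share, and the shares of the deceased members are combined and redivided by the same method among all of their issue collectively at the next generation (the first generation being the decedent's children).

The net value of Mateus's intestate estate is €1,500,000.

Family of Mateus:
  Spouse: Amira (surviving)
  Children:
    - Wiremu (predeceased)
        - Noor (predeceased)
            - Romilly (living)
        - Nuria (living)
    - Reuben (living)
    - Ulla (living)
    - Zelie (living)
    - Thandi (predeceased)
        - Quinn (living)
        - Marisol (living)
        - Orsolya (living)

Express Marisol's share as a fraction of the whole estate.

Amira takes two-fifths of €1,500,000 = €600,000. The remaining €900,000 passes to the descendants.
The descendants' portion (€900,000) is divided at the children's generation into 5 shares of €180,000. Reuben, Ulla, and Zelie each take €180,000. The 2 shares of the deceased (Wiremu and Thandi) are combined into a pool of €360,000.
That pool (€360,000) is divided at the grandchildren's generation into 5 shares of €72,000. Nuria, Quinn, Marisol, and Orsolya each take €72,000. The remaining share for the deceased Noor (€72,000) is carried to the next generation.
That pool (€72,000) passes entirely to Romilly, the sole taker at the great-grandchildren's generation.

Marisol receives 6/125 of the estate.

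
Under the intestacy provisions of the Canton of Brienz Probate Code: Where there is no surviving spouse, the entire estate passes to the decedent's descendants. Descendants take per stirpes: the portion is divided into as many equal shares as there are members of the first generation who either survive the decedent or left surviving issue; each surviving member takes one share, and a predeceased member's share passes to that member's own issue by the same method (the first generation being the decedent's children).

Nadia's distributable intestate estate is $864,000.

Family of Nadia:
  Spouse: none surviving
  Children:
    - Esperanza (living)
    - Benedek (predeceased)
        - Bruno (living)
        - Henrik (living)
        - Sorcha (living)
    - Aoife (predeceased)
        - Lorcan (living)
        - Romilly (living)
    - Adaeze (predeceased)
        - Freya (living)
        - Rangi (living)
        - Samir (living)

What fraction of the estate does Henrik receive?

Henrik receives 1/12 of the estate.

The entire $864,000 passes to the descendants.
That amount ($864,000) is divided into 4 shares of $216,000: Esperanza takes $216,000; Benedek's $216,000 share passes to Benedek's issue; Aoife's $216,000 share passes to Aoife's issue; Adaeze's $216,000 share passes to Adaeze's issue.
Benedek's share ($216,000) is divided into 3 shares of $72,000: Bruno, Henrik, and Sorcha each take $72,000.
Aoife's share ($216,000) is divided into 2 shares of $108,000: Lorcan and Romilly each take $108,000.
Adaeze's share ($216,000) is divided into 3 shares of $72,000: Freya, Rangi, and Samir each take $72,000.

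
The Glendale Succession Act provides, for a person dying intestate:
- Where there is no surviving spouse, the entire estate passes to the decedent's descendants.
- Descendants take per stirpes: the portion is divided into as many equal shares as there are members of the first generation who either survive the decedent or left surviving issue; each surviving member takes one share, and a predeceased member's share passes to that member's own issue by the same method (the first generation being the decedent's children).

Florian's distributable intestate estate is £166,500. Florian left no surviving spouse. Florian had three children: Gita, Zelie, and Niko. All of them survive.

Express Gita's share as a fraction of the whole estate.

Gita receives 1/3 of the estate.

The entire £166,500 passes to the descendants.
That amount (£166,500) is divided into 3 shares of £55,500: Gita, Zelie, and Niko each take £55,500.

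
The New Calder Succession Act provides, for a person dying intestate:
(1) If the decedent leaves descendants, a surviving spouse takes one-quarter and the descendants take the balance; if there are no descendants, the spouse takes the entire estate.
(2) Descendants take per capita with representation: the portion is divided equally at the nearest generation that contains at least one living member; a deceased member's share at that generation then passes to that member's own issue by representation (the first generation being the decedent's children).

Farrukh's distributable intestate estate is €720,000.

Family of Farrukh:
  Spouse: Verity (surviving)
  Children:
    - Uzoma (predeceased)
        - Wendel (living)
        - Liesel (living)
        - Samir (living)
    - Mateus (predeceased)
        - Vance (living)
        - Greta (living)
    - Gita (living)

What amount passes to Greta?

Greta receives €90,000.

Verity takes one-quarter of €720,000 = €180,000. The remaining €540,000 passes to the descendants.
The descendants' portion (€540,000) is divided into 3 shares of €180,000: Gita takes €180,000; Uzoma's €180,000 share passes to Uzoma's issue; Mateus's €180,000 share passes to Mateus's issue.
Uzoma's share (€180,000) is divided into 3 shares of €60,000: Wendel, Liesel, and Samir each take €60,000.
Mateus's share (€180,000) is divided into 2 shares of €90,000: Vance and Greta each take €90,000.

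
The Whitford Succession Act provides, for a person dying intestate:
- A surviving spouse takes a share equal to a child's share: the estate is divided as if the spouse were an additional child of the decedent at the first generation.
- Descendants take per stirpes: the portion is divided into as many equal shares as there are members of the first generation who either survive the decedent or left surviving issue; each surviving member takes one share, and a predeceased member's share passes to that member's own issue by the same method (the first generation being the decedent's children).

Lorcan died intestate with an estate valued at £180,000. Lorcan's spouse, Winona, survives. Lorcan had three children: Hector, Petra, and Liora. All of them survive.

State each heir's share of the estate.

The spouse counts as an additional share at the children's level, so there are 4 primary shares of £45,000. Winona takes one such share (£45,000).
The children's combined portion (£135,000) is divided into 3 shares of £45,000: Hector, Petra, and Liora each take £45,000.

Winona: £45,000; Hector: £45,000; Petra: £45,000; Liora: £45,000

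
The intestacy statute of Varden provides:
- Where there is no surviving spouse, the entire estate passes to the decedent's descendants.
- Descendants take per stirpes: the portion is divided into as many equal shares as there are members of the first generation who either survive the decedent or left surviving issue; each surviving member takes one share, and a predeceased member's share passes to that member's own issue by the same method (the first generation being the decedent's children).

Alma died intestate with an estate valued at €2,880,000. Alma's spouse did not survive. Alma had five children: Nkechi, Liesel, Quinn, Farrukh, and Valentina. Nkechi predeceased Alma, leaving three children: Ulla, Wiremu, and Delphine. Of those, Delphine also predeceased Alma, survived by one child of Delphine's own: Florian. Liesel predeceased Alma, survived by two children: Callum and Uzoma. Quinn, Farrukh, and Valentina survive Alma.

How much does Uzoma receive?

Uzoma receives €288,000.

The entire €2,880,000 passes to the descendants.
That amount (€2,880,000) is divided into 5 shares of €576,000: Quinn, Farrukh, and Valentina each take €576,000; Nkechi's €576,000 share passes to Nkechi's issue; Liesel's €576,000 share passes to Liesel's issue.
Nkechi's share (€576,000) is divided into 3 shares of €192,000: Ulla and Wiremu each take €192,000; Delphine's €192,000 share passes to Delphine's issue.
Delphine's share (€192,000) passes entirely to Florian.
Liesel's share (€576,000) is divided into 2 shares of €288,000: Callum and Uzoma each take €288,000.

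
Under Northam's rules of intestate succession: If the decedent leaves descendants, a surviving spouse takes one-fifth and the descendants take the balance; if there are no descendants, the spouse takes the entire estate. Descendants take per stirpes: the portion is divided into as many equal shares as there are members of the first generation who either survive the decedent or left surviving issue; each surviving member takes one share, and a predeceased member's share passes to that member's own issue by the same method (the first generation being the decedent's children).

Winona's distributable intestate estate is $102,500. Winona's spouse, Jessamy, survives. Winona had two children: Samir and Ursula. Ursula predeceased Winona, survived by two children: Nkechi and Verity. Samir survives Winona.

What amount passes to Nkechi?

Jessamy takes one-fifth of $102,500 = $20,500. The remaining $82,000 passes to the descendants.
The descendants' portion ($82,000) is divided into 2 shares of $41,000: Samir takes $41,000; Ursula's $41,000 share passes to Ursula's issue.
Ursula's share ($41,000) is divided into 2 shares of $20,500: Nkechi and Verity each take $20,500.

Nkechi receives $20,500.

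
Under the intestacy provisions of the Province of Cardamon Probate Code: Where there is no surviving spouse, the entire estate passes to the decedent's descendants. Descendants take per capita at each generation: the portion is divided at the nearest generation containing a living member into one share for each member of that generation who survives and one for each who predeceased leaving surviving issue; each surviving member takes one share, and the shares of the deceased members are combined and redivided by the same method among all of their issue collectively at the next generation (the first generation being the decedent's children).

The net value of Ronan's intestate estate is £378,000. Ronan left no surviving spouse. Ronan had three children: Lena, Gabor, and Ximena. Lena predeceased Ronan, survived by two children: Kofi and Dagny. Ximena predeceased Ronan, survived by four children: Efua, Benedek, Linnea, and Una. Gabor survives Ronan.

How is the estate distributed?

The entire £378,000 passes to the descendants.
That amount (£378,000) is divided at the children's generation into 3 shares of £126,000. Gabor takes £126,000. The 2 shares of the deceased (Lena and Ximena) are combined into a pool of £252,000.
That pool (£252,000) is divided at the grandchildren's generation equally among Kofi, Dagny, Efua, Benedek, Linnea, and Una: £42,000 each.

Kofi: £42,000; Dagny: £42,000; Gabor: £126,000; Efua: £42,000; Benedek: £42,000; Linnea: £42,000; Una: £42,000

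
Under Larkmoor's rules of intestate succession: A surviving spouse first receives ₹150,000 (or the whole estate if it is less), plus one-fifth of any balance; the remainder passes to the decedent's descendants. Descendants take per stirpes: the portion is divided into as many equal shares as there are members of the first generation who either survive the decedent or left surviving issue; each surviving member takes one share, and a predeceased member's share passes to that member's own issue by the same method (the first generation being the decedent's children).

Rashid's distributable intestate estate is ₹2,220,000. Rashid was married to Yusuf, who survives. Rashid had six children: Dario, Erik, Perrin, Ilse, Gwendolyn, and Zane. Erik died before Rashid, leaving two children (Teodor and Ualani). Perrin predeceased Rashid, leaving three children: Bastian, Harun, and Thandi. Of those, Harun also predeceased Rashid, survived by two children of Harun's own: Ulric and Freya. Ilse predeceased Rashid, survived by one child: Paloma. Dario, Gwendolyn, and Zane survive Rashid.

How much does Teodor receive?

Yusuf first takes ₹150,000, leaving a balance of ₹2,070,000. Yusuf then takes one-fifth of the balance (₹414,000), for a total of ₹564,000. The remaining ₹1,656,000 passes to the descendants.
The descendants' portion (₹1,656,000) is divided into 6 shares of ₹276,000: Dario, Gwendolyn, and Zane each take ₹276,000; Erik's ₹276,000 share passes to Erik's issue; Perrin's ₹276,000 share passes to Perrin's issue; Ilse's ₹276,000 share passes to Ilse's issue.
Erik's share (₹276,000) is divided into 2 shares of ₹138,000: Teodor and Ualani each take ₹138,000.
Perrin's share (₹276,000) is divided into 3 shares of ₹92,000: Bastian and Thandi each take ₹92,000; Harun's ₹92,000 share passes to Harun's issue.
Harun's share (₹92,000) is divided into 2 shares of ₹46,000: Ulric and Freya each take ₹46,000.
Ilse's share (₹276,000) passes entirely to Paloma.

Teodor receives ₹138,000.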